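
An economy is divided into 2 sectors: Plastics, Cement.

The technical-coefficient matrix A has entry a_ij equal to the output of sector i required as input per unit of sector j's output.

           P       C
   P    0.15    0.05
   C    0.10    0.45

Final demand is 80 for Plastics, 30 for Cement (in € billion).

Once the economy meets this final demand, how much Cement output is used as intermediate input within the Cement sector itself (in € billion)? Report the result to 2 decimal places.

I − A =
  [   0.85    -0.05]
  [  -0.10     0.55]
det(I−A) = (0.85)(0.55) − (-0.05)(-0.10) = 0.4625
adj(I−A) = [[0.55, 0.05], [0.10, 0.85]]
(I − A)⁻¹ = adj(I−A) / det(I−A) ≈
  [   1.1892     0.1081]
  [   0.2162     1.8378]
First solve x = (I − A)⁻¹ d = adj(I−A)·d / det(I−A); in particular x_C = (0.10·80 + 0.85·30) / 0.4625 = 33.50 / 0.4625 ≈ 72.4324.
Intermediate flow from C to C: z_CC = a_CC · x_C = 0.45 × 33.50 / 0.4625 = 15.075 / 0.4625 ≈ 32.59.

z_CC = 32.59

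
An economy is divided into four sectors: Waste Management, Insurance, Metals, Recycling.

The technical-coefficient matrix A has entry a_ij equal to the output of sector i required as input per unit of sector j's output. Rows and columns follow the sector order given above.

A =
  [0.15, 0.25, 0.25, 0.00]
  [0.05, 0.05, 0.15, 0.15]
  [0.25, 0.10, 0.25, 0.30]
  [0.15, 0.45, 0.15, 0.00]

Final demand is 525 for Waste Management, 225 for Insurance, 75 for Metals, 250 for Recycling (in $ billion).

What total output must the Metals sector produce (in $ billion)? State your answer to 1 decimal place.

I − A =
  [   0.85    -0.25    -0.25     0.00]
  [  -0.05     0.95    -0.15    -0.15]
  [  -0.25    -0.10     0.75    -0.30]
  [  -0.15    -0.45    -0.15     1.00]
Compute the cofactors C_ij = (−1)^(i+j)·(3×3 minor ij) of I−A; the adjugate is their transpose:
adj(I−A) = Cᵀ =
  [ 0.581625   0.235000   0.263750   0.114375]
  [ 0.102000   0.525500   0.164750   0.128250]
  [ 0.277375   0.273500   0.732000   0.260625]
  [ 0.174750   0.312750   0.223500   0.513500]
det(I−A) = Σ_j (I−A)_1j·C_1j = (0.85)(0.581625) + (-0.25)(0.102000) + (-0.25)(0.277375) + (0.00)(0.174750) = 0.3995375
(I − A)⁻¹ = adj(I−A) / det(I−A) ≈
  [   1.4557     0.5882     0.6601     0.2863]
  [   0.2553     1.3153     0.4124     0.3210]
  [   0.6942     0.6845     1.8321     0.6523]
  [   0.4374     0.7828     0.5594     1.2852]
x = (I − A)⁻¹ d = adj(I−A)·d / det(I−A), with det(I−A) = 0.3995375:
  x_1 = (0.581625·525 + 0.235000·225 + 0.263750·75 + 0.114375·250) / 0.3995375 = 406.603125 / 0.3995375 ≈ 1017.7
  x_2 = (0.102000·525 + 0.525500·225 + 0.164750·75 + 0.128250·250) / 0.3995375 = 216.20625 / 0.3995375 ≈ 541.1
  x_3 = (0.277375·525 + 0.273500·225 + 0.732000·75 + 0.260625·250) / 0.3995375 = 327.215625 / 0.3995375 ≈ 819.0
  x_4 = (0.174750·525 + 0.312750·225 + 0.223500·75 + 0.513500·250) / 0.3995375 = 307.25 / 0.3995375 ≈ 769.0

x_3 = 819.0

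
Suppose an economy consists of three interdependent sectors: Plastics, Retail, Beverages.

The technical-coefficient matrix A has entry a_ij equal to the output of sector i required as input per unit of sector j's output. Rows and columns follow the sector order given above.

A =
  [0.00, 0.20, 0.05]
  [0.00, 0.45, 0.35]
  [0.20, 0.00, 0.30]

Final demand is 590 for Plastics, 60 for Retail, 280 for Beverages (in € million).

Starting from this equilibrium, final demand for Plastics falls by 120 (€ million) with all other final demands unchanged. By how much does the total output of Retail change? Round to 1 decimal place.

I − A =
  [   1.00    -0.20    -0.05]
  [   0.00     0.55    -0.35]
  [  -0.20     0.00     0.70]
Cofactors of I−A, C_ij = (−1)^(i+j)·(minor ij) (rows/columns in the sector order above):
  C_11 = (0.55)(0.70) − (-0.35)(0.00) = 0.3850
  C_12 = −[(0.00)(0.70) − (-0.35)(-0.20)] = 0.0700
  C_13 = (0.00)(0.00) − (0.55)(-0.20) = 0.1100
  C_21 = −[(-0.20)(0.70) − (-0.05)(0.00)] = 0.1400
  C_22 = (1.00)(0.70) − (-0.05)(-0.20) = 0.6900
  C_23 = −[(1.00)(0.00) − (-0.20)(-0.20)] = 0.0400
  C_31 = (-0.20)(-0.35) − (-0.05)(0.55) = 0.0975
  C_32 = −[(1.00)(-0.35) − (-0.05)(0.00)] = 0.3500
  C_33 = (1.00)(0.55) − (-0.20)(0.00) = 0.5500
det(I−A) = Σ_j (I−A)_1j·C_1j = (1.00)(0.3850) + (-0.20)(0.0700) + (-0.05)(0.1100) = 0.3655
adj(I−A) = Cᵀ =
  [ 0.3850   0.1400   0.0975]
  [ 0.0700   0.6900   0.3500]
  [ 0.1100   0.0400   0.5500]
(I − A)⁻¹ = adj(I−A) / det(I−A) ≈
  [   1.0534     0.3830     0.2668]
  [   0.1915     1.8878     0.9576]
  [   0.3010     0.1094     1.5048]
Δx = (I − A)⁻¹ Δd with Δd having -120 in the Plastics component and 0 elsewhere.
So Δx_R = L_RP · (-120), where L_RP = adj(I−A)_RP / det(I−A) = 0.0700 / 0.3655.
Δx_R = 0.0700 × (-120) / 0.3655 = -8.40 / 0.3655 ≈ -23.0.

Δx_R = -23.0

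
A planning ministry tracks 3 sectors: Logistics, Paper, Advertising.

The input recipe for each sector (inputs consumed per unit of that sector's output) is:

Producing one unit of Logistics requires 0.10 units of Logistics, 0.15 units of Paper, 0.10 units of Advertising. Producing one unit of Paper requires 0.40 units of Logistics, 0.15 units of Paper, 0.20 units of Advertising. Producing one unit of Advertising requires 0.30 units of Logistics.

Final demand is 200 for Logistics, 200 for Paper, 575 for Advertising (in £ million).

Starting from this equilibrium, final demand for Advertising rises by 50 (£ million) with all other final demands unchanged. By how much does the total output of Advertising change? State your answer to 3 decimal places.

I − A =
  [   0.90    -0.40    -0.30]
  [  -0.15     0.85     0.00]
  [  -0.10    -0.20     1.00]
Cofactors of I−A, C_ij = (−1)^(i+j)·(minor ij) (rows/columns in the sector order above):
  C_11 = (0.85)(1.00) − (0.00)(-0.20) = 0.8500
  C_12 = −[(-0.15)(1.00) − (0.00)(-0.10)] = 0.1500
  C_13 = (-0.15)(-0.20) − (0.85)(-0.10) = 0.1150
  C_21 = −[(-0.40)(1.00) − (-0.30)(-0.20)] = 0.4600
  C_22 = (0.90)(1.00) − (-0.30)(-0.10) = 0.8700
  C_23 = −[(0.90)(-0.20) − (-0.40)(-0.10)] = 0.2200
  C_31 = (-0.40)(0.00) − (-0.30)(0.85) = 0.2550
  C_32 = −[(0.90)(0.00) − (-0.30)(-0.15)] = 0.0450
  C_33 = (0.90)(0.85) − (-0.40)(-0.15) = 0.7050
det(I−A) = Σ_j (I−A)_1j·C_1j = (0.90)(0.8500) + (-0.40)(0.1500) + (-0.30)(0.1150) = 0.6705
adj(I−A) = Cᵀ =
  [ 0.8500   0.4600   0.2550]
  [ 0.1500   0.8700   0.0450]
  [ 0.1150   0.2200   0.7050]
(I − A)⁻¹ = adj(I−A) / det(I−A) ≈
  [   1.2677     0.6861     0.3803]
  [   0.2237     1.2975     0.0671]
  [   0.1715     0.3281     1.0515]
Δx = (I − A)⁻¹ Δd with Δd having +50 in the Advertising component and 0 elsewhere.
So Δx_A = L_AA · (+50), where L_AA = adj(I−A)_AA / det(I−A) = 0.7050 / 0.6705.
Δx_A = 0.7050 × (+50) / 0.6705 = 35.25 / 0.6705 ≈ 52.573.

Δx_A = 52.573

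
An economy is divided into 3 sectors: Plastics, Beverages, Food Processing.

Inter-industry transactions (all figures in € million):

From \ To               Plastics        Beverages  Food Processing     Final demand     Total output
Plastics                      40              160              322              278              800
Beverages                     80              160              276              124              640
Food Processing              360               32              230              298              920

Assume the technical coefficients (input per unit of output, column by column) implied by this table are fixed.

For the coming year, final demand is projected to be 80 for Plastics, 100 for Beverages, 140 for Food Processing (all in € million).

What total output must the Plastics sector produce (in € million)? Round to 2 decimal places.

Technical coefficients a_ij = z_ij / X_j:
  a_PP = 40/800 = 0.05, a_BP = 80/800 = 0.10, a_FP = 360/800 = 0.45
  a_PB = 160/640 = 0.25, a_BB = 160/640 = 0.25, a_FB = 32/640 = 0.05
  a_PF = 322/920 = 0.35, a_BF = 276/920 = 0.30, a_FF = 230/920 = 0.25
I − A =
  [   0.95    -0.25    -0.35]
  [  -0.10     0.75    -0.30]
  [  -0.45    -0.05     0.75]
Cofactors of I−A, C_ij = (−1)^(i+j)·(minor ij) (rows/columns in the sector order above):
  C_11 = (0.75)(0.75) − (-0.30)(-0.05) = 0.5475
  C_12 = −[(-0.10)(0.75) − (-0.30)(-0.45)] = 0.2100
  C_13 = (-0.10)(-0.05) − (0.75)(-0.45) = 0.3425
  C_21 = −[(-0.25)(0.75) − (-0.35)(-0.05)] = 0.2050
  C_22 = (0.95)(0.75) − (-0.35)(-0.45) = 0.5550
  C_23 = −[(0.95)(-0.05) − (-0.25)(-0.45)] = 0.1600
  C_31 = (-0.25)(-0.30) − (-0.35)(0.75) = 0.3375
  C_32 = −[(0.95)(-0.30) − (-0.35)(-0.10)] = 0.3200
  C_33 = (0.95)(0.75) − (-0.25)(-0.10) = 0.6875
det(I−A) = Σ_j (I−A)_1j·C_1j = (0.95)(0.5475) + (-0.25)(0.2100) + (-0.35)(0.3425) = 0.34775
adj(I−A) = Cᵀ =
  [ 0.5475   0.2050   0.3375]
  [ 0.2100   0.5550   0.3200]
  [ 0.3425   0.1600   0.6875]
(I − A)⁻¹ = adj(I−A) / det(I−A) ≈
  [   1.5744     0.5895     0.9705]
  [   0.6039     1.5960     0.9202]
  [   0.9849     0.4601     1.9770]
x = (I − A)⁻¹ d = adj(I−A)·d / det(I−A), with det(I−A) = 0.34775:
  x_P = (0.5475·80 + 0.2050·100 + 0.3375·140) / 0.34775 = 111.55 / 0.34775 ≈ 320.78
  x_B = (0.2100·80 + 0.5550·100 + 0.3200·140) / 0.34775 = 117.10 / 0.34775 ≈ 336.74
  x_F = (0.3425·80 + 0.1600·100 + 0.6875·140) / 0.34775 = 139.65 / 0.34775 ≈ 401.58

x_P = 320.78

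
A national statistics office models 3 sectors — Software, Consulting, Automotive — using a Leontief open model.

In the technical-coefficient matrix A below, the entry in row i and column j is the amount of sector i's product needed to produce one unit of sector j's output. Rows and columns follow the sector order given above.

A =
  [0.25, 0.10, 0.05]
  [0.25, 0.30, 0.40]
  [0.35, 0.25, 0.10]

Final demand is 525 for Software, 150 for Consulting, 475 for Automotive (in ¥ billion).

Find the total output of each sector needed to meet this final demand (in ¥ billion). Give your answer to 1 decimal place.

I − A =
  [   0.75    -0.10    -0.05]
  [  -0.25     0.70    -0.40]
  [  -0.35    -0.25     0.90]
Cofactors of I−A, C_ij = (−1)^(i+j)·(minor ij) (rows/columns in the sector order above):
  C_11 = (0.70)(0.90) − (-0.40)(-0.25) = 0.5300
  C_12 = −[(-0.25)(0.90) − (-0.40)(-0.35)] = 0.3650
  C_13 = (-0.25)(-0.25) − (0.70)(-0.35) = 0.3075
  C_21 = −[(-0.10)(0.90) − (-0.05)(-0.25)] = 0.1025
  C_22 = (0.75)(0.90) − (-0.05)(-0.35) = 0.6575
  C_23 = −[(0.75)(-0.25) − (-0.10)(-0.35)] = 0.2225
  C_31 = (-0.10)(-0.40) − (-0.05)(0.70) = 0.0750
  C_32 = −[(0.75)(-0.40) − (-0.05)(-0.25)] = 0.3125
  C_33 = (0.75)(0.70) − (-0.10)(-0.25) = 0.5000
det(I−A) = Σ_j (I−A)_1j·C_1j = (0.75)(0.5300) + (-0.10)(0.3650) + (-0.05)(0.3075) = 0.345625
adj(I−A) = Cᵀ =
  [ 0.5300   0.1025   0.0750]
  [ 0.3650   0.6575   0.3125]
  [ 0.3075   0.2225   0.5000]
(I − A)⁻¹ = adj(I−A) / det(I−A) ≈
  [   1.5335     0.2966     0.2170]
  [   1.0561     1.9024     0.9042]
  [   0.8897     0.6438     1.4467]
x = (I − A)⁻¹ d = adj(I−A)·d / det(I−A), with det(I−A) = 0.345625:
  x_1 = (0.5300·525 + 0.1025·150 + 0.0750·475) / 0.345625 = 329.25 / 0.345625 ≈ 952.6
  x_2 = (0.3650·525 + 0.6575·150 + 0.3125·475) / 0.345625 = 438.6875 / 0.345625 ≈ 1269.3
  x_3 = (0.3075·525 + 0.2225·150 + 0.5000·475) / 0.345625 = 432.3125 / 0.345625 ≈ 1250.8

x_1 = 952.6, x_2 = 1269.3, x_3 = 1250.8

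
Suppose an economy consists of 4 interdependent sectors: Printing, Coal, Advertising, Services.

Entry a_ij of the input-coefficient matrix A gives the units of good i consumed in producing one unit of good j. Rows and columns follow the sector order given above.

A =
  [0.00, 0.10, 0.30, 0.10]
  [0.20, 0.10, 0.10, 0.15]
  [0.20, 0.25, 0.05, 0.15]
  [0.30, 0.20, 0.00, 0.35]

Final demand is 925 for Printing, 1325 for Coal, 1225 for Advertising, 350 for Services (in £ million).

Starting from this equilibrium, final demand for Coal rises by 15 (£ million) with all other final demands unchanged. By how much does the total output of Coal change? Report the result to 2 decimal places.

I − A =
  [   1.00    -0.10    -0.30    -0.10]
  [  -0.20     0.90    -0.10    -0.15]
  [  -0.20    -0.25     0.95    -0.15]
  [  -0.30    -0.20     0.00     0.65]
Compute the cofactors C_ij = (−1)^(i+j)·(3×3 minor ij) of I−A; the adjugate is their transpose:
adj(I−A) = Cᵀ =
  [ 0.50800   0.13850   0.17500   0.15050]
  [ 0.18375   0.53650   0.11450   0.17850]
  [ 0.20125   0.20650   0.50650   0.19550]
  [ 0.29100   0.22900   0.11600   0.74000]
det(I−A) = Σ_j (I−A)_1j·C_1j = (1.00)(0.50800) + (-0.10)(0.18375) + (-0.30)(0.20125) + (-0.10)(0.29100) = 0.40015
(I − A)⁻¹ = adj(I−A) / det(I−A) ≈
  [   1.2695     0.3461     0.4373     0.3761]
  [   0.4592     1.3407     0.2861     0.4461]
  [   0.5029     0.5161     1.2658     0.4886]
  [   0.7272     0.5723     0.2899     1.8493]
Δx = (I − A)⁻¹ Δd with Δd having +15 in the Coal component and 0 elsewhere.
So Δx_2 = L_22 · (+15), where L_22 = adj(I−A)_22 / det(I−A) = 0.53650 / 0.40015.
Δx_2 = 0.53650 × (+15) / 0.40015 = 8.0475 / 0.40015 ≈ 20.11.

Δx_2 = 20.11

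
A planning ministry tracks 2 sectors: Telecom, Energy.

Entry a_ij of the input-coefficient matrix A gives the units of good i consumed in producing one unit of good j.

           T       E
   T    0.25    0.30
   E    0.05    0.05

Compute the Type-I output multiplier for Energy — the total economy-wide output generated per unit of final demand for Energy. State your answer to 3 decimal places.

m_E = 1.505

I − A =
  [   0.75    -0.30]
  [  -0.05     0.95]
det(I−A) = (0.75)(0.95) − (-0.30)(-0.05) = 0.6975
adj(I−A) = [[0.95, 0.30], [0.05, 0.75]]
(I − A)⁻¹ = adj(I−A) / det(I−A) ≈
  [   1.3620     0.4301]
  [   0.0717     1.0753]
The output multiplier for sector j is the column-j sum of the Leontief inverse (I − A)⁻¹ = adj(I−A) / det(I−A).
Column E of adj(I−A): (0.30, 0.75); det(I−A) = 0.6975.
m_E = (0.30 + 0.75) / 0.6975 = 1.05 / 0.6975 ≈ 1.505.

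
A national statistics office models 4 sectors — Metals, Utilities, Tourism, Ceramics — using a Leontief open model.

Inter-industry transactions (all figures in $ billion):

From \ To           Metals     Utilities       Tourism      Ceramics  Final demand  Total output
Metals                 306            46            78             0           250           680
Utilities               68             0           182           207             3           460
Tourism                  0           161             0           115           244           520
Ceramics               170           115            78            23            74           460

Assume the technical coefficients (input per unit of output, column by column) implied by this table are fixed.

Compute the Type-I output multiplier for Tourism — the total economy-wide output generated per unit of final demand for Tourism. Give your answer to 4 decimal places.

Technical coefficients a_ij = z_ij / X_j:
  a_MM = 306/680 = 0.45, a_UM = 68/680 = 0.10, a_TM = 0/680 = 0.00, a_CM = 170/680 = 0.25
  a_MU = 46/460 = 0.10, a_UU = 0/460 = 0.00, a_TU = 161/460 = 0.35, a_CU = 115/460 = 0.25
  a_MT = 78/520 = 0.15, a_UT = 182/520 = 0.35, a_TT = 0/520 = 0.00, a_CT = 78/520 = 0.15
  a_MC = 0/460 = 0.00, a_UC = 207/460 = 0.45, a_TC = 115/460 = 0.25, a_CC = 23/460 = 0.05
I − A =
  [   0.55    -0.10    -0.15     0.00]
  [  -0.10     1.00    -0.35    -0.45]
  [   0.00    -0.35     1.00    -0.25]
  [  -0.25    -0.25    -0.15     0.95]
Compute the cofactors C_ij = (−1)^(i+j)·(3×3 minor ij) of I−A; the adjugate is their transpose:
adj(I−A) = Cᵀ =
  [ 0.638125   0.150500   0.165625   0.114875]
  [ 0.225625   0.492500   0.251125   0.299375]
  [ 0.141375   0.223500   0.439875   0.221625]
  [ 0.249625   0.204500   0.179125   0.467375]
det(I−A) = Σ_j (I−A)_1j·C_1j = (0.55)(0.638125) + (-0.10)(0.225625) + (-0.15)(0.141375) + (0.00)(0.249625) = 0.3072
(I − A)⁻¹ = adj(I−A) / det(I−A) ≈
  [   2.07723     0.48991     0.53914     0.37394]
  [   0.73446     1.60319     0.81746     0.97453]
  [   0.46021     0.72754     1.43188     0.72144]
  [   0.81258     0.66569     0.58309     1.52140]
The output multiplier for sector j is the column-j sum of the Leontief inverse (I − A)⁻¹ = adj(I−A) / det(I−A).
Column T of adj(I−A): (0.165625, 0.251125, 0.439875, 0.179125); det(I−A) = 0.3072.
m_T = (0.165625 + 0.251125 + 0.439875 + 0.179125) / 0.3072 = 1.03575 / 0.3072 ≈ 3.3716.

m_T = 3.3716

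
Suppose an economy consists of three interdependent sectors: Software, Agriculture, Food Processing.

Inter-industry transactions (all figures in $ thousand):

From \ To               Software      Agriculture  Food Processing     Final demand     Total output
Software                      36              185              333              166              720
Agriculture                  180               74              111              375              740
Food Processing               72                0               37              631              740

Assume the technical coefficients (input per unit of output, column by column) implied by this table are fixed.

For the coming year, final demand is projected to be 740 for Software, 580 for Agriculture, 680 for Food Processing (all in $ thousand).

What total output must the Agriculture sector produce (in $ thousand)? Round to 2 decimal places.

Technical coefficients a_ij = z_ij / X_j:
  a_11 = 36/720 = 0.05, a_21 = 180/720 = 0.25, a_31 = 72/720 = 0.10
  a_12 = 185/740 = 0.25, a_22 = 74/740 = 0.10, a_32 = 0/740 = 0.00
  a_13 = 333/740 = 0.45, a_23 = 111/740 = 0.15, a_33 = 37/740 = 0.05
I − A =
  [   0.95    -0.25    -0.45]
  [  -0.25     0.90    -0.15]
  [  -0.10     0.00     0.95]
Cofactors of I−A, C_ij = (−1)^(i+j)·(minor ij) (rows/columns in the sector order above):
  C_11 = (0.90)(0.95) − (-0.15)(0.00) = 0.8550
  C_12 = −[(-0.25)(0.95) − (-0.15)(-0.10)] = 0.2525
  C_13 = (-0.25)(0.00) − (0.90)(-0.10) = 0.0900
  C_21 = −[(-0.25)(0.95) − (-0.45)(0.00)] = 0.2375
  C_22 = (0.95)(0.95) − (-0.45)(-0.10) = 0.8575
  C_23 = −[(0.95)(0.00) − (-0.25)(-0.10)] = 0.0250
  C_31 = (-0.25)(-0.15) − (-0.45)(0.90) = 0.4425
  C_32 = −[(0.95)(-0.15) − (-0.45)(-0.25)] = 0.2550
  C_33 = (0.95)(0.90) − (-0.25)(-0.25) = 0.7925
det(I−A) = Σ_j (I−A)_1j·C_1j = (0.95)(0.8550) + (-0.25)(0.2525) + (-0.45)(0.0900) = 0.708625
adj(I−A) = Cᵀ =
  [ 0.8550   0.2375   0.4425]
  [ 0.2525   0.8575   0.2550]
  [ 0.0900   0.0250   0.7925]
(I − A)⁻¹ = adj(I−A) / det(I−A) ≈
  [   1.2066     0.3352     0.6244]
  [   0.3563     1.2101     0.3599]
  [   0.1270     0.0353     1.1184]
x = (I − A)⁻¹ d = adj(I−A)·d / det(I−A), with det(I−A) = 0.708625:
  x_1 = (0.8550·740 + 0.2375·580 + 0.4425·680) / 0.708625 = 1071.35 / 0.708625 ≈ 1511.87
  x_2 = (0.2525·740 + 0.8575·580 + 0.2550·680) / 0.708625 = 857.60 / 0.708625 ≈ 1210.23
  x_3 = (0.0900·740 + 0.0250·580 + 0.7925·680) / 0.708625 = 620.00 / 0.708625 ≈ 874.93

x_2 = 1210.23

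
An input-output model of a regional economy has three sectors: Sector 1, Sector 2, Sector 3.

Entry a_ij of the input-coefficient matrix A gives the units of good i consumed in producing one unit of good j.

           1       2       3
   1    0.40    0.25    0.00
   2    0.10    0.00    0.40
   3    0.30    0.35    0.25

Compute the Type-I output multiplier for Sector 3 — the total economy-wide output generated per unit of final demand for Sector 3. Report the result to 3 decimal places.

I − A =
  [   0.60    -0.25     0.00]
  [  -0.10     1.00    -0.40]
  [  -0.30    -0.35     0.75]
Cofactors of I−A, C_ij = (−1)^(i+j)·(minor ij) (rows/columns in the sector order above):
  C_11 = (1.00)(0.75) − (-0.40)(-0.35) = 0.6100
  C_12 = −[(-0.10)(0.75) − (-0.40)(-0.30)] = 0.1950
  C_13 = (-0.10)(-0.35) − (1.00)(-0.30) = 0.3350
  C_21 = −[(-0.25)(0.75) − (0.00)(-0.35)] = 0.1875
  C_22 = (0.60)(0.75) − (0.00)(-0.30) = 0.4500
  C_23 = −[(0.60)(-0.35) − (-0.25)(-0.30)] = 0.2850
  C_31 = (-0.25)(-0.40) − (0.00)(1.00) = 0.1000
  C_32 = −[(0.60)(-0.40) − (0.00)(-0.10)] = 0.2400
  C_33 = (0.60)(1.00) − (-0.25)(-0.10) = 0.5750
det(I−A) = Σ_j (I−A)_1j·C_1j = (0.60)(0.6100) + (-0.25)(0.1950) + (0.00)(0.3350) = 0.31725
adj(I−A) = Cᵀ =
  [ 0.6100   0.1875   0.1000]
  [ 0.1950   0.4500   0.2400]
  [ 0.3350   0.2850   0.5750]
(I − A)⁻¹ = adj(I−A) / det(I−A) ≈
  [   1.9228     0.5910     0.3152]
  [   0.6147     1.4184     0.7565]
  [   1.0559     0.8983     1.8125]
The output multiplier for sector j is the column-j sum of the Leontief inverse (I − A)⁻¹ = adj(I−A) / det(I−A).
Column 3 of adj(I−A): (0.1000, 0.2400, 0.5750); det(I−A) = 0.31725.
m_3 = (0.1000 + 0.2400 + 0.5750) / 0.31725 = 0.915 / 0.31725 ≈ 2.884.

m_3 = 2.884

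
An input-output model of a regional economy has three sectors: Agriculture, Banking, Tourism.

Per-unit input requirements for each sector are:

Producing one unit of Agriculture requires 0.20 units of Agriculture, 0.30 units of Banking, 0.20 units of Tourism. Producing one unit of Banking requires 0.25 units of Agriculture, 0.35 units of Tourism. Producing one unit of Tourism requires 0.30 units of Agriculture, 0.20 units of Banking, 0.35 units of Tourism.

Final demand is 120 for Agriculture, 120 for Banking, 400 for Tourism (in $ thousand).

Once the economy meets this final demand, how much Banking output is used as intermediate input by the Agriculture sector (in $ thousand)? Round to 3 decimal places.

I − A =
  [   0.80    -0.25    -0.30]
  [  -0.30     1.00    -0.20]
  [  -0.20    -0.35     0.65]
Cofactors of I−A, C_ij = (−1)^(i+j)·(minor ij) (rows/columns in the sector order above):
  C_11 = (1.00)(0.65) − (-0.20)(-0.35) = 0.5800
  C_12 = −[(-0.30)(0.65) − (-0.20)(-0.20)] = 0.2350
  C_13 = (-0.30)(-0.35) − (1.00)(-0.20) = 0.3050
  C_21 = −[(-0.25)(0.65) − (-0.30)(-0.35)] = 0.2675
  C_22 = (0.80)(0.65) − (-0.30)(-0.20) = 0.4600
  C_23 = −[(0.80)(-0.35) − (-0.25)(-0.20)] = 0.3300
  C_31 = (-0.25)(-0.20) − (-0.30)(1.00) = 0.3500
  C_32 = −[(0.80)(-0.20) − (-0.30)(-0.30)] = 0.2500
  C_33 = (0.80)(1.00) − (-0.25)(-0.30) = 0.7250
det(I−A) = Σ_j (I−A)_1j·C_1j = (0.80)(0.5800) + (-0.25)(0.2350) + (-0.30)(0.3050) = 0.31375
adj(I−A) = Cᵀ =
  [ 0.5800   0.2675   0.3500]
  [ 0.2350   0.4600   0.2500]
  [ 0.3050   0.3300   0.7250]
(I − A)⁻¹ = adj(I−A) / det(I−A) ≈
  [   1.8486     0.8526     1.1155]
  [   0.7490     1.4661     0.7968]
  [   0.9721     1.0518     2.3108]
First solve x = (I − A)⁻¹ d = adj(I−A)·d / det(I−A); in particular x_A = (0.5800·120 + 0.2675·120 + 0.3500·400) / 0.31375 = 241.70 / 0.31375 ≈ 770.35857.
Intermediate flow from B to A: z_BA = a_BA · x_A = 0.30 × 241.70 / 0.31375 = 72.51 / 0.31375 ≈ 231.108.

z_BA = 231.108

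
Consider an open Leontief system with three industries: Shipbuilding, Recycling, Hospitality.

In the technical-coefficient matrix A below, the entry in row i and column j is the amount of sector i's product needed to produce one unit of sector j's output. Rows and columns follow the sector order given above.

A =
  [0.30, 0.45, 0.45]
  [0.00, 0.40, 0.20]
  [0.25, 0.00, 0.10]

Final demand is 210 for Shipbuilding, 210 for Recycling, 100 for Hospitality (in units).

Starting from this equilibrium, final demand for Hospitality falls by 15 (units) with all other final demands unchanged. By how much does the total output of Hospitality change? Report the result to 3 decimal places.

Δx_3 = -21.875

I − A =
  [   0.70    -0.45    -0.45]
  [   0.00     0.60    -0.20]
  [  -0.25     0.00     0.90]
Cofactors of I−A, C_ij = (−1)^(i+j)·(minor ij) (rows/columns in the sector order above):
  C_11 = (0.60)(0.90) − (-0.20)(0.00) = 0.5400
  C_12 = −[(0.00)(0.90) − (-0.20)(-0.25)] = 0.0500
  C_13 = (0.00)(0.00) − (0.60)(-0.25) = 0.1500
  C_21 = −[(-0.45)(0.90) − (-0.45)(0.00)] = 0.4050
  C_22 = (0.70)(0.90) − (-0.45)(-0.25) = 0.5175
  C_23 = −[(0.70)(0.00) − (-0.45)(-0.25)] = 0.1125
  C_31 = (-0.45)(-0.20) − (-0.45)(0.60) = 0.3600
  C_32 = −[(0.70)(-0.20) − (-0.45)(0.00)] = 0.1400
  C_33 = (0.70)(0.60) − (-0.45)(0.00) = 0.4200
det(I−A) = Σ_j (I−A)_1j·C_1j = (0.70)(0.5400) + (-0.45)(0.0500) + (-0.45)(0.1500) = 0.2880
adj(I−A) = Cᵀ =
  [ 0.5400   0.4050   0.3600]
  [ 0.0500   0.5175   0.1400]
  [ 0.1500   0.1125   0.4200]
(I − A)⁻¹ = adj(I−A) / det(I−A) ≈
  [   1.8750     1.4063     1.2500]
  [   0.1736     1.7969     0.4861]
  [   0.5208     0.3906     1.4583]
Δx = (I − A)⁻¹ Δd with Δd having -15 in the Hospitality component and 0 elsewhere.
So Δx_3 = L_33 · (-15), where L_33 = adj(I−A)_33 / det(I−A) = 0.4200 / 0.2880.
Δx_3 = 0.4200 × (-15) / 0.2880 = -6.30 / 0.2880 = -21.875.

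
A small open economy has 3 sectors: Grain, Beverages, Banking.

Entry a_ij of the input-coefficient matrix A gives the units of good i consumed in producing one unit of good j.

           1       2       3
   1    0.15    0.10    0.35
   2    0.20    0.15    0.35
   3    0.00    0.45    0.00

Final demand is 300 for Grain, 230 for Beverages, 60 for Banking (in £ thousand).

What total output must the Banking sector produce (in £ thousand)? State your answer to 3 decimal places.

I − A =
  [   0.85    -0.10    -0.35]
  [  -0.20     0.85    -0.35]
  [   0.00    -0.45     1.00]
Cofactors of I−A, C_ij = (−1)^(i+j)·(minor ij) (rows/columns in the sector order above):
  C_11 = (0.85)(1.00) − (-0.35)(-0.45) = 0.6925
  C_12 = −[(-0.20)(1.00) − (-0.35)(0.00)] = 0.2000
  C_13 = (-0.20)(-0.45) − (0.85)(0.00) = 0.0900
  C_21 = −[(-0.10)(1.00) − (-0.35)(-0.45)] = 0.2575
  C_22 = (0.85)(1.00) − (-0.35)(0.00) = 0.8500
  C_23 = −[(0.85)(-0.45) − (-0.10)(0.00)] = 0.3825
  C_31 = (-0.10)(-0.35) − (-0.35)(0.85) = 0.3325
  C_32 = −[(0.85)(-0.35) − (-0.35)(-0.20)] = 0.3675
  C_33 = (0.85)(0.85) − (-0.10)(-0.20) = 0.7025
det(I−A) = Σ_j (I−A)_1j·C_1j = (0.85)(0.6925) + (-0.10)(0.2000) + (-0.35)(0.0900) = 0.537125
adj(I−A) = Cᵀ =
  [ 0.6925   0.2575   0.3325]
  [ 0.2000   0.8500   0.3675]
  [ 0.0900   0.3825   0.7025]
(I − A)⁻¹ = adj(I−A) / det(I−A) ≈
  [   1.2893     0.4794     0.6190]
  [   0.3724     1.5825     0.6842]
  [   0.1676     0.7121     1.3079]
x = (I − A)⁻¹ d = adj(I−A)·d / det(I−A), with det(I−A) = 0.537125:
  x_1 = (0.6925·300 + 0.2575·230 + 0.3325·60) / 0.537125 = 286.925 / 0.537125 ≈ 534.187
  x_2 = (0.2000·300 + 0.8500·230 + 0.3675·60) / 0.537125 = 277.55 / 0.537125 ≈ 516.733
  x_3 = (0.0900·300 + 0.3825·230 + 0.7025·60) / 0.537125 = 157.125 / 0.537125 ≈ 292.530

x_3 = 292.530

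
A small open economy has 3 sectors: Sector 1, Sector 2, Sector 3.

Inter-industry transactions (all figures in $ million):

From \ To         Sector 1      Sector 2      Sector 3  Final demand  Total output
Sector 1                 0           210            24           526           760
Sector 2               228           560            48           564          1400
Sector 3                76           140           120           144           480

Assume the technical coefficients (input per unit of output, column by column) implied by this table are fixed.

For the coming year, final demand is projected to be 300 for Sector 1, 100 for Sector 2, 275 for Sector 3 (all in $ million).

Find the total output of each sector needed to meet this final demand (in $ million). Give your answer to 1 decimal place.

Technical coefficients a_ij = z_ij / X_j:
  a_11 = 0/760 = 0.00, a_21 = 228/760 = 0.30, a_31 = 76/760 = 0.10
  a_12 = 210/1400 = 0.15, a_22 = 560/1400 = 0.40, a_32 = 140/1400 = 0.10
  a_13 = 24/480 = 0.05, a_23 = 48/480 = 0.10, a_33 = 120/480 = 0.25
I − A =
  [   1.00    -0.15    -0.05]
  [  -0.30     0.60    -0.10]
  [  -0.10    -0.10     0.75]
Cofactors of I−A, C_ij = (−1)^(i+j)·(minor ij) (rows/columns in the sector order above):
  C_11 = (0.60)(0.75) − (-0.10)(-0.10) = 0.4400
  C_12 = −[(-0.30)(0.75) − (-0.10)(-0.10)] = 0.2350
  C_13 = (-0.30)(-0.10) − (0.60)(-0.10) = 0.0900
  C_21 = −[(-0.15)(0.75) − (-0.05)(-0.10)] = 0.1175
  C_22 = (1.00)(0.75) − (-0.05)(-0.10) = 0.7450
  C_23 = −[(1.00)(-0.10) − (-0.15)(-0.10)] = 0.1150
  C_31 = (-0.15)(-0.10) − (-0.05)(0.60) = 0.0450
  C_32 = −[(1.00)(-0.10) − (-0.05)(-0.30)] = 0.1150
  C_33 = (1.00)(0.60) − (-0.15)(-0.30) = 0.5550
det(I−A) = Σ_j (I−A)_1j·C_1j = (1.00)(0.4400) + (-0.15)(0.2350) + (-0.05)(0.0900) = 0.40025
adj(I−A) = Cᵀ =
  [ 0.4400   0.1175   0.0450]
  [ 0.2350   0.7450   0.1150]
  [ 0.0900   0.1150   0.5550]
(I − A)⁻¹ = adj(I−A) / det(I−A) ≈
  [   1.0993     0.2936     0.1124]
  [   0.5871     1.8613     0.2873]
  [   0.2249     0.2873     1.3866]
x = (I − A)⁻¹ d = adj(I−A)·d / det(I−A), with det(I−A) = 0.40025:
  x_1 = (0.4400·300 + 0.1175·100 + 0.0450·275) / 0.40025 = 156.125 / 0.40025 ≈ 390.1
  x_2 = (0.2350·300 + 0.7450·100 + 0.1150·275) / 0.40025 = 176.625 / 0.40025 ≈ 441.3
  x_3 = (0.0900·300 + 0.1150·100 + 0.5550·275) / 0.40025 = 191.125 / 0.40025 ≈ 477.5

x_1 = 390.1, x_2 = 441.3, x_3 = 477.5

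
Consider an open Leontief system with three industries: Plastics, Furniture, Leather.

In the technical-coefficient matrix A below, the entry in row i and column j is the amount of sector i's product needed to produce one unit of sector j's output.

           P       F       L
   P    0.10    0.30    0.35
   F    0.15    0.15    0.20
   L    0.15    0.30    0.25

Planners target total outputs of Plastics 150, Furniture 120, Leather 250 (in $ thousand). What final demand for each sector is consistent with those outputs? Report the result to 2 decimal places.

I − A =
  [   0.90    -0.30    -0.35]
  [  -0.15     0.85    -0.20]
  [  -0.15    -0.30     0.75]
d = (I − A) x:
  d_P = (+0.90)·150 + (-0.30)·120 + (-0.35)·250 = 11.50
  d_F = (-0.15)·150 + (+0.85)·120 + (-0.20)·250 = 29.50
  d_L = (-0.15)·150 + (-0.30)·120 + (+0.75)·250 = 129.00

d_P = 11.50, d_F = 29.50, d_L = 129.00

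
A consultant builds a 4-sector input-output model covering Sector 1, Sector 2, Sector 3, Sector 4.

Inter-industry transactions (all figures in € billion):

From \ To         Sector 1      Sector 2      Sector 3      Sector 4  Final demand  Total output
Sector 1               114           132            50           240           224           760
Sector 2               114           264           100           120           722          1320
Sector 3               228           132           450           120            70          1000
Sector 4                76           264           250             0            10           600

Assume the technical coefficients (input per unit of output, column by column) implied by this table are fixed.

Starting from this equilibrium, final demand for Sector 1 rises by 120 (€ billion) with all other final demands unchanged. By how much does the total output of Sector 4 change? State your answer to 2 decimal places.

Technical coefficients a_ij = z_ij / X_j:
  a_11 = 114/760 = 0.15, a_21 = 114/760 = 0.15, a_31 = 228/760 = 0.30, a_41 = 76/760 = 0.10
  a_12 = 132/1320 = 0.10, a_22 = 264/1320 = 0.20, a_32 = 132/1320 = 0.10, a_42 = 264/1320 = 0.20
  a_13 = 50/1000 = 0.05, a_23 = 100/1000 = 0.10, a_33 = 450/1000 = 0.45, a_43 = 250/1000 = 0.25
  a_14 = 240/600 = 0.40, a_24 = 120/600 = 0.20, a_34 = 120/600 = 0.20, a_44 = 0/600 = 0.00
I − A =
  [   0.85    -0.10    -0.05    -0.40]
  [  -0.15     0.80    -0.10    -0.20]
  [  -0.30    -0.10     0.55    -0.20]
  [  -0.10    -0.20    -0.25     1.00]
Compute the cofactors C_ij = (−1)^(i+j)·(3×3 minor ij) of I−A; the adjugate is their transpose:
adj(I−A) = Cᵀ =
  [ 0.35900   0.11100   0.14100   0.19400]
  [ 0.13300   0.35700   0.14700   0.15400]
  [ 0.26700   0.17100   0.58500   0.25800]
  [ 0.12925   0.12525   0.18975   0.34150]
det(I−A) = Σ_j (I−A)_1j·C_1j = (0.85)(0.35900) + (-0.10)(0.13300) + (-0.05)(0.26700) + (-0.40)(0.12925) = 0.2268
(I − A)⁻¹ = adj(I−A) / det(I−A) ≈
  [   1.5829     0.4894     0.6217     0.8554]
  [   0.5864     1.5741     0.6481     0.6790]
  [   1.1772     0.7540     2.5794     1.1376]
  [   0.5699     0.5522     0.8366     1.5057]
Δx = (I − A)⁻¹ Δd with Δd having +120 in the Sector 1 component and 0 elsewhere.
So Δx_4 = L_41 · (+120), where L_41 = adj(I−A)_41 / det(I−A) = 0.12925 / 0.2268.
Δx_4 = 0.12925 × (+120) / 0.2268 = 15.51 / 0.2268 ≈ 68.39.

Δx_4 = 68.39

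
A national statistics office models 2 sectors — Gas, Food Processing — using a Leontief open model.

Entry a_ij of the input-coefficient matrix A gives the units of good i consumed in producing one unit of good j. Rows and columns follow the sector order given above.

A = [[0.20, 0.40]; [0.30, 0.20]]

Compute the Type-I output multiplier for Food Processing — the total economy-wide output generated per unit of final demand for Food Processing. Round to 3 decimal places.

m_F = 2.308

I − A =
  [   0.80    -0.40]
  [  -0.30     0.80]
det(I−A) = (0.80)(0.80) − (-0.40)(-0.30) = 0.5200
adj(I−A) = [[0.80, 0.40], [0.30, 0.80]]
(I − A)⁻¹ = adj(I−A) / det(I−A) ≈
  [   1.5385     0.7692]
  [   0.5769     1.5385]
The output multiplier for sector j is the column-j sum of the Leontief inverse (I − A)⁻¹ = adj(I−A) / det(I−A).
Column F of adj(I−A): (0.40, 0.80); det(I−A) = 0.5200.
m_F = (0.40 + 0.80) / 0.5200 = 1.20 / 0.5200 ≈ 2.308.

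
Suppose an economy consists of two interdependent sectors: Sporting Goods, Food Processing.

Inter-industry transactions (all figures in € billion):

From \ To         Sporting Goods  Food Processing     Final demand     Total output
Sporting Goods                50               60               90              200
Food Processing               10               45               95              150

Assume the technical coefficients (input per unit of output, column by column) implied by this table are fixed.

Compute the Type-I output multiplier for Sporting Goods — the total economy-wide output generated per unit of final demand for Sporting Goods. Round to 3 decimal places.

m_1 = 1.485

Technical coefficients a_ij = z_ij / X_j:
  a_11 = 50/200 = 0.25, a_21 = 10/200 = 0.05
  a_12 = 60/150 = 0.40, a_22 = 45/150 = 0.30
I − A =
  [   0.75    -0.40]
  [  -0.05     0.70]
det(I−A) = (0.75)(0.70) − (-0.40)(-0.05) = 0.5050
adj(I−A) = [[0.70, 0.40], [0.05, 0.75]]
(I − A)⁻¹ = adj(I−A) / det(I−A) ≈
  [   1.3861     0.7921]
  [   0.0990     1.4851]
The output multiplier for sector j is the column-j sum of the Leontief inverse (I − A)⁻¹ = adj(I−A) / det(I−A).
Column 1 of adj(I−A): (0.70, 0.05); det(I−A) = 0.5050.
m_1 = (0.70 + 0.05) / 0.5050 = 0.75 / 0.5050 ≈ 1.485.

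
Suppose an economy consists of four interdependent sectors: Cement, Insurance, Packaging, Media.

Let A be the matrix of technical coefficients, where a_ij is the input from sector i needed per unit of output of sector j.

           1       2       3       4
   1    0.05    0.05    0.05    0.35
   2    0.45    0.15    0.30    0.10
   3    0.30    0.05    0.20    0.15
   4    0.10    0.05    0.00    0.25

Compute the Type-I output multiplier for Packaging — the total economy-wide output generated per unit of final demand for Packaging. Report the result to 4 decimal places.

I − A =
  [   0.95    -0.05    -0.05    -0.35]
  [  -0.45     0.85    -0.30    -0.10]
  [  -0.30    -0.05     0.80    -0.15]
  [  -0.10    -0.05     0.00     0.75]
Compute the cofactors C_ij = (−1)^(i+j)·(3×3 minor ij) of I−A; the adjugate is their transpose:
adj(I−A) = Cᵀ =
  [ 0.492500   0.046250   0.048125   0.245625]
  [ 0.350000   0.530000   0.220625   0.278125]
  [ 0.223250   0.058250   0.545875   0.221125]
  [ 0.089000   0.041500   0.021125   0.595375]
det(I−A) = Σ_j (I−A)_1j·C_1j = (0.95)(0.492500) + (-0.05)(0.350000) + (-0.05)(0.223250) + (-0.35)(0.089000) = 0.4080625
(I − A)⁻¹ = adj(I−A) / det(I−A) ≈
  [   1.20692     0.11334     0.11794     0.60193]
  [   0.85771     1.29882     0.54066     0.68157]
  [   0.54710     0.14275     1.33772     0.54189]
  [   0.21810     0.10170     0.05177     1.45903]
The output multiplier for sector j is the column-j sum of the Leontief inverse (I − A)⁻¹ = adj(I−A) / det(I−A).
Column 3 of adj(I−A): (0.048125, 0.220625, 0.545875, 0.021125); det(I−A) = 0.4080625.
m_3 = (0.048125 + 0.220625 + 0.545875 + 0.021125) / 0.4080625 = 0.83575 / 0.4080625 ≈ 2.0481.

m_3 = 2.0481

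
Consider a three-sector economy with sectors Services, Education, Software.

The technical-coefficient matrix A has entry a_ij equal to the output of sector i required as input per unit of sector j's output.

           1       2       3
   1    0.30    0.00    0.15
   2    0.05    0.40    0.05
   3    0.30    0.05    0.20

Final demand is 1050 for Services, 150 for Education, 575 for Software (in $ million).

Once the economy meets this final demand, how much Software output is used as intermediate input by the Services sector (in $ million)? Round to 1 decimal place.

I − A =
  [   0.70     0.00    -0.15]
  [  -0.05     0.60    -0.05]
  [  -0.30    -0.05     0.80]
Cofactors of I−A, C_ij = (−1)^(i+j)·(minor ij) (rows/columns in the sector order above):
  C_11 = (0.60)(0.80) − (-0.05)(-0.05) = 0.4775
  C_12 = −[(-0.05)(0.80) − (-0.05)(-0.30)] = 0.0550
  C_13 = (-0.05)(-0.05) − (0.60)(-0.30) = 0.1825
  C_21 = −[(0.00)(0.80) − (-0.15)(-0.05)] = 0.0075
  C_22 = (0.70)(0.80) − (-0.15)(-0.30) = 0.5150
  C_23 = −[(0.70)(-0.05) − (0.00)(-0.30)] = 0.0350
  C_31 = (0.00)(-0.05) − (-0.15)(0.60) = 0.0900
  C_32 = −[(0.70)(-0.05) − (-0.15)(-0.05)] = 0.0425
  C_33 = (0.70)(0.60) − (0.00)(-0.05) = 0.4200
det(I−A) = Σ_j (I−A)_1j·C_1j = (0.70)(0.4775) + (0.00)(0.0550) + (-0.15)(0.1825) = 0.306875
adj(I−A) = Cᵀ =
  [ 0.4775   0.0075   0.0900]
  [ 0.0550   0.5150   0.0425]
  [ 0.1825   0.0350   0.4200]
(I − A)⁻¹ = adj(I−A) / det(I−A) ≈
  [   1.5560     0.0244     0.2933]
  [   0.1792     1.6782     0.1385]
  [   0.5947     0.1141     1.3686]
First solve x = (I − A)⁻¹ d = adj(I−A)·d / det(I−A); in particular x_1 = (0.4775·1050 + 0.0075·150 + 0.0900·575) / 0.306875 = 554.25 / 0.306875 ≈ 1806.110.
Intermediate flow from 3 to 1: z_31 = a_31 · x_1 = 0.30 × 554.25 / 0.306875 = 166.275 / 0.306875 ≈ 541.8.

z_31 = 541.8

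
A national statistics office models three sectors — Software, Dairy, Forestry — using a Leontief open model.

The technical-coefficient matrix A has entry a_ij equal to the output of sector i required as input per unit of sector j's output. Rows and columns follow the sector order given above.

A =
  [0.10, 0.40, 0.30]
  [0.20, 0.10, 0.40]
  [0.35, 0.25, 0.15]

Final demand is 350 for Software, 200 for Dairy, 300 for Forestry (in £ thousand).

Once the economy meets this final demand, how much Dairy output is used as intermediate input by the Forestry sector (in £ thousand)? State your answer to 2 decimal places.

I − A =
  [   0.90    -0.40    -0.30]
  [  -0.20     0.90    -0.40]
  [  -0.35    -0.25     0.85]
Cofactors of I−A, C_ij = (−1)^(i+j)·(minor ij) (rows/columns in the sector order above):
  C_11 = (0.90)(0.85) − (-0.40)(-0.25) = 0.6650
  C_12 = −[(-0.20)(0.85) − (-0.40)(-0.35)] = 0.3100
  C_13 = (-0.20)(-0.25) − (0.90)(-0.35) = 0.3650
  C_21 = −[(-0.40)(0.85) − (-0.30)(-0.25)] = 0.4150
  C_22 = (0.90)(0.85) − (-0.30)(-0.35) = 0.6600
  C_23 = −[(0.90)(-0.25) − (-0.40)(-0.35)] = 0.3650
  C_31 = (-0.40)(-0.40) − (-0.30)(0.90) = 0.4300
  C_32 = −[(0.90)(-0.40) − (-0.30)(-0.20)] = 0.4200
  C_33 = (0.90)(0.90) − (-0.40)(-0.20) = 0.7300
det(I−A) = Σ_j (I−A)_1j·C_1j = (0.90)(0.6650) + (-0.40)(0.3100) + (-0.30)(0.3650) = 0.3650
adj(I−A) = Cᵀ =
  [ 0.6650   0.4150   0.4300]
  [ 0.3100   0.6600   0.4200]
  [ 0.3650   0.3650   0.7300]
(I − A)⁻¹ = adj(I−A) / det(I−A) ≈
  [   1.8219     1.1370     1.1781]
  [   0.8493     1.8082     1.1507]
  [   1.0000     1.0000     2.0000]
First solve x = (I − A)⁻¹ d = adj(I−A)·d / det(I−A); in particular x_F = (0.3650·350 + 0.3650·200 + 0.7300·300) / 0.3650 = 419.75 / 0.3650 = 1150.0000.
Intermediate flow from D to F: z_DF = a_DF · x_F = 0.40 × 419.75 / 0.3650 = 167.90 / 0.3650 = 460.00.

z_DF = 460.00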